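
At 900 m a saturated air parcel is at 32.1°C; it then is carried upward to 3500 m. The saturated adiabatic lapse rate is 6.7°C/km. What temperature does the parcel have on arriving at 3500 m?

From 900 m to 3500 m (saturated adiabatic): cools by 6.7 × 2.6 = 17.42°C, giving 14.68°C.

14.68°C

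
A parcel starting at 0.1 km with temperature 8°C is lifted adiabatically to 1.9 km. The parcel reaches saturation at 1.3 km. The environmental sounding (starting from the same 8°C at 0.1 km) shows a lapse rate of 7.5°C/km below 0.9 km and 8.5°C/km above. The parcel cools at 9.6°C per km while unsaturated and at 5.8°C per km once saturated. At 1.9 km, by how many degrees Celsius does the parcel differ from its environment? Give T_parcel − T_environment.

Parcel:
  100–1300 m, dry: Δz = 1.2 km ⇒ ΔT = -11.52°C; T = -3.52°C
  1300–1900 m, saturated: Δz = 0.6 km ⇒ ΔT = -3.48°C; T = -7°C
Environment:
  100–900 m, environment, lower layer: Δz = 0.8 km ⇒ ΔT = -6°C; T = 2°C
  900–1900 m, environment, upper layer: Δz = 1 km ⇒ ΔT = -8.5°C; T = -6.5°C
T_parcel − T_env = -7 − (-6.5) = -0.5°C

-0.5°C (parcel cooler than environment)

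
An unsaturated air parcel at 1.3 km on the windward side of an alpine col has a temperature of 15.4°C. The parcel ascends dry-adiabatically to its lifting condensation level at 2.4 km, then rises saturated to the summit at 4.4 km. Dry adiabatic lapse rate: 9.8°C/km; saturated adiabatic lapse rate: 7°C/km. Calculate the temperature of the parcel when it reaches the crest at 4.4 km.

-9.38°C

1300 → 2400 m (dry, 9.8°C/km): ΔT = -9.8 × 1.1 = -10.78°C → T = 4.62°C
2400 → 4400 m (saturated, 7°C/km): ΔT = -7 × 2 = -14°C → T = -9.38°C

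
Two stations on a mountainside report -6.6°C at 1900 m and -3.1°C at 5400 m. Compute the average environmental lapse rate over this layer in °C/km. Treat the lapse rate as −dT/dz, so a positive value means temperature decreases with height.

Γ = −ΔT/Δz = (-6.6 − (-3.1)) / (5400 − 1900) m
  = -3.5°C / 3.5 km = -1°C/km

-1°C/km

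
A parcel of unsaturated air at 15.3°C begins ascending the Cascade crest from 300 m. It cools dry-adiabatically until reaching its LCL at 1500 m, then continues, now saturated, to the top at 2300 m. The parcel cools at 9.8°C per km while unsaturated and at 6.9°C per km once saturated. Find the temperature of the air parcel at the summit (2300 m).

-1.98°C

Dry to 1500 m: -9.8 × 1.2 km = -11.76°C, so T = 3.54°C.
Saturated to 2300 m: -6.9 × 0.8 km = -5.52°C, so T = -1.98°C.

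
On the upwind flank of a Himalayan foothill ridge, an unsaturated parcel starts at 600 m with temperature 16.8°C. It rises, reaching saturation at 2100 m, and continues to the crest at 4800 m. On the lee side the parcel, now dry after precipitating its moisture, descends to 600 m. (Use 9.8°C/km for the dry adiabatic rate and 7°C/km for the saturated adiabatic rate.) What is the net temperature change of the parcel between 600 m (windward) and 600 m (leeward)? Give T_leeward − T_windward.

From 600 m to 2100 m (dry): cools by 9.8 × 1.5 = 14.7°C, giving 2.1°C.
From 2100 m to 4800 m (saturated): cools by 7 × 2.7 = 18.9°C, giving -16.8°C.
From 4800 m to 600 m (dry descent): warms by 9.8 × 4.2 = 41.16°C, giving 24.36°C.
Net change vs windward start: 24.36 − 16.8 = +7.56°C

+7.56°C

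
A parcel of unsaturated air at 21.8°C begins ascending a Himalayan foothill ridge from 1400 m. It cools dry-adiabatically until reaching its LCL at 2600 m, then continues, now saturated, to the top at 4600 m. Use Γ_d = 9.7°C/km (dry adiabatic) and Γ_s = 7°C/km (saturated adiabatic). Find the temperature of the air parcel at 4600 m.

1400 → 2600 m (dry, 9.7°C/km): ΔT = -9.7 × 1.2 = -11.64°C → T = 10.16°C
2600 → 4600 m (saturated, 7°C/km): ΔT = -7 × 2 = -14°C → T = -3.84°C

-3.84°C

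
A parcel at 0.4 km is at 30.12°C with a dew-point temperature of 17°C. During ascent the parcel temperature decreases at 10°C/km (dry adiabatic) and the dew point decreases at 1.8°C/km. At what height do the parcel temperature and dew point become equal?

T and T_d converge at 10 − 1.8 = 8.2°C per km
Height above start = (30.12 − 17) / 8.2 = 1.6 km
LCL altitude = 400 m + 1600 m = 2000 m

2 km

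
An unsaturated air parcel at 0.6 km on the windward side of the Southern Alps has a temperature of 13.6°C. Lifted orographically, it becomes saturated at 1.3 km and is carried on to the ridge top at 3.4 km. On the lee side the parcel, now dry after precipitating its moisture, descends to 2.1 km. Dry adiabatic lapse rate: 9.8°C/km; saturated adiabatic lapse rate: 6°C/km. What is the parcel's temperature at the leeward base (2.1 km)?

Dry to 1300 m: -9.8 × 0.7 km = -6.86°C, so T = 6.74°C.
Saturated to 3400 m: -6 × 2.1 km = -12.6°C, so T = -5.86°C.
Dry descent to 2100 m: +9.8 × 1.3 km = +12.74°C, so T = 6.88°C.

6.88°C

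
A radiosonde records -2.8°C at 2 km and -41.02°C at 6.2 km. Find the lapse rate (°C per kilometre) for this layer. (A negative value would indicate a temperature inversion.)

9.1°C/km

Γ = −ΔT/Δz = (-2.8 − (-41.02)) / (6200 − 2000) m
  = 38.22°C / 4.2 km = 9.1°C/km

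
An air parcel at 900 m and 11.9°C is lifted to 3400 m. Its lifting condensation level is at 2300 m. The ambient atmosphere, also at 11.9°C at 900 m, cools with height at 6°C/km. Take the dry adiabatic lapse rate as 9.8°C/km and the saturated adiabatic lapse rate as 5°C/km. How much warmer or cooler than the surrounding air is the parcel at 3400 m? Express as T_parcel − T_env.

-4.22°C (parcel cooler than environment)

Parcel:
  900–2300 m, dry: Δz = 1.4 km ⇒ ΔT = -13.72°C; T = -1.82°C
  2300–3400 m, saturated: Δz = 1.1 km ⇒ ΔT = -5.5°C; T = -7.32°C
Environment:
  900–3400 m, environment: Δz = 2.5 km ⇒ ΔT = -15°C; T = -3.1°C
T_parcel − T_env = -7.32 − (-3.1) = -4.22°C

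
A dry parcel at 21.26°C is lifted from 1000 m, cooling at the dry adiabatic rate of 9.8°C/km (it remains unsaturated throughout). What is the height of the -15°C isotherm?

4700 m

Height above start = (21.26 − (-15)) / 9.8 = 3.7 km
Altitude = 1000 m + 3700 m = 4700 m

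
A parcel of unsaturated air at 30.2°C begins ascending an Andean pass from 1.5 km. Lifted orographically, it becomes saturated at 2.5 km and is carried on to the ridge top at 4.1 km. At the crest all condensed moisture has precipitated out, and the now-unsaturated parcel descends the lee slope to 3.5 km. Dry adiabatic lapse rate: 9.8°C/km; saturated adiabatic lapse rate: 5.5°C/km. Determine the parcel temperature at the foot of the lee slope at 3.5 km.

From 1500 m to 2500 m (dry): cools by 9.8 × 1 = 9.8°C, giving 20.4°C.
From 2500 m to 4100 m (saturated): cools by 5.5 × 1.6 = 8.8°C, giving 11.6°C.
From 4100 m to 3500 m (dry descent): warms by 9.8 × 0.6 = 5.88°C, giving 17.48°C.

17.48°C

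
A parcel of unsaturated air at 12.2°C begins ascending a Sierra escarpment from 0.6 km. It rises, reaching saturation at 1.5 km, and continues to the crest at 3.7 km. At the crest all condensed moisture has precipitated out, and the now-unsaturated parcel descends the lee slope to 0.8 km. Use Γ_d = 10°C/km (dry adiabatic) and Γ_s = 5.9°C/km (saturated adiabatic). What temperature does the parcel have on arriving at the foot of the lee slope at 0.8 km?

From 600 m to 1500 m (dry): cools by 10 × 0.9 = 9°C, giving 3.2°C.
From 1500 m to 3700 m (saturated): cools by 5.9 × 2.2 = 12.98°C, giving -9.78°C.
From 3700 m to 800 m (dry descent): warms by 10 × 2.9 = 29°C, giving 19.22°C.

19.22°C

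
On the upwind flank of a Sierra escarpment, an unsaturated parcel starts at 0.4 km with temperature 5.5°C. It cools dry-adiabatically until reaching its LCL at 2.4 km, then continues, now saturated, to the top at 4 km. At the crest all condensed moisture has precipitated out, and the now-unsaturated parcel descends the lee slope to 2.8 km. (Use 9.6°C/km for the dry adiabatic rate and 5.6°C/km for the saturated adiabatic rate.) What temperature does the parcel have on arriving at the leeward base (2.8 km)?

-11.14°C

Dry to 2400 m: -9.6 × 2 km = -19.2°C, so T = -13.7°C.
Saturated to 4000 m: -5.6 × 1.6 km = -8.96°C, so T = -22.66°C.
Dry descent to 2800 m: +9.6 × 1.2 km = +11.52°C, so T = -11.14°C.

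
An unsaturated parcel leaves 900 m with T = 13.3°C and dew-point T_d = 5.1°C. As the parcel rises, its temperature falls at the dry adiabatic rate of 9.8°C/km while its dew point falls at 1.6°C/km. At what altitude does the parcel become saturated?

1900 m

T and T_d converge at 9.8 − 1.6 = 8.2°C per km
Height above start = (13.3 − 5.1) / 8.2 = 1 km
LCL altitude = 900 m + 1000 m = 1900 m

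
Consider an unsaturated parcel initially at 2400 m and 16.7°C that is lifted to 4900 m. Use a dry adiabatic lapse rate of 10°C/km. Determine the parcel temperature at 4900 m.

Dry adiabatic to 4900 m: -10 × 2.5 km = -25°C, so T = -8.3°C.

-8.3°C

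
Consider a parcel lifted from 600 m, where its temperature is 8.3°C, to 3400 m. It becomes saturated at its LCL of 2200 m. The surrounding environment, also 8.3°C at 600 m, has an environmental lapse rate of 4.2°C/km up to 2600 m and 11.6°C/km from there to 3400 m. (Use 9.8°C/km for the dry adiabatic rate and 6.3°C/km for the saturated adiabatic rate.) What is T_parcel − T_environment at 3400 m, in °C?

Parcel:
  Dry to 2200 m: -9.8 × 1.6 km = -15.68°C, so T = -7.38°C.
  Saturated to 3400 m: -6.3 × 1.2 km = -7.56°C, so T = -14.94°C.
Environment:
  Environment, lower layer to 2600 m: -4.2 × 2 km = -8.4°C, so T = -0.1°C.
  Environment, upper layer to 3400 m: -11.6 × 0.8 km = -9.28°C, so T = -9.38°C.
T_parcel − T_env = -14.94 − (-9.38) = -5.56°C

-5.56°C (parcel cooler than environment)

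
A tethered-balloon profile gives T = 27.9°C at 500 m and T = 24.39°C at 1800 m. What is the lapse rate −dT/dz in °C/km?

2.7°C/km

Γ = −ΔT/Δz = (27.9 − 24.39) / (1800 − 500) m
  = 3.51°C / 1.3 km = 2.7°C/km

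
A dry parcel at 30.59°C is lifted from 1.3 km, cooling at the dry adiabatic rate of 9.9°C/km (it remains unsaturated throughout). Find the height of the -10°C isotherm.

5.4 km

Height above start = (30.59 − (-10)) / 9.9 = 4.1 km
Altitude = 1300 m + 4100 m = 5400 m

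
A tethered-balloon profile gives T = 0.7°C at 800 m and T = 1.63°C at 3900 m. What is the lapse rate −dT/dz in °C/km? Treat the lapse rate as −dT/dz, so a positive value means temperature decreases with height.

-0.3°C/km

Γ = −ΔT/Δz = (0.7 − 1.63) / (3900 − 800) m
  = -0.93°C / 3.1 km = -0.3°C/km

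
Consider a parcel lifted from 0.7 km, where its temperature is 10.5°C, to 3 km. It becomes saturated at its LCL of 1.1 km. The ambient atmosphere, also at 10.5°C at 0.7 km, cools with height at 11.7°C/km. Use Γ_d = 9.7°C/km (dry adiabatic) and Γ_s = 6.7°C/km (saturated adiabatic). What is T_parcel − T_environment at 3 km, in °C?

+10.3°C (parcel warmer than environment)

Parcel:
  Dry to 1100 m: -9.7 × 0.4 km = -3.88°C, so T = 6.62°C.
  Saturated to 3000 m: -6.7 × 1.9 km = -12.73°C, so T = -6.11°C.
Environment:
  Environment to 3000 m: -11.7 × 2.3 km = -26.91°C, so T = -16.41°C.
T_parcel − T_env = -6.11 − (-16.41) = +10.3°C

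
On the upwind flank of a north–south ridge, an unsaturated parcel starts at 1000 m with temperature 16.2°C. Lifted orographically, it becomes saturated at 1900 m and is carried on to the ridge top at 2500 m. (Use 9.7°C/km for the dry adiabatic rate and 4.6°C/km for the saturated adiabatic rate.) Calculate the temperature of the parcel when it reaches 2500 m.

4.71°C

Dry to 1900 m: -9.7 × 0.9 km = -8.73°C, so T = 7.47°C.
Saturated to 2500 m: -4.6 × 0.6 km = -2.76°C, so T = 4.71°C.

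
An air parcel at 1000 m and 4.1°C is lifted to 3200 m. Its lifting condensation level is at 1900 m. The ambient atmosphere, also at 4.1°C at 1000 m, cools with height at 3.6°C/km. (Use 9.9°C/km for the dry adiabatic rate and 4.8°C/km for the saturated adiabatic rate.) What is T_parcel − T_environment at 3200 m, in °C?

-7.23°C (parcel cooler than environment)

Parcel:
  Dry to 1900 m: -9.9 × 0.9 km = -8.91°C, so T = -4.81°C.
  Saturated to 3200 m: -4.8 × 1.3 km = -6.24°C, so T = -11.05°C.
Environment:
  Environment to 3200 m: -3.6 × 2.2 km = -7.92°C, so T = -3.82°C.
T_parcel − T_env = -11.05 − (-3.82) = -7.23°C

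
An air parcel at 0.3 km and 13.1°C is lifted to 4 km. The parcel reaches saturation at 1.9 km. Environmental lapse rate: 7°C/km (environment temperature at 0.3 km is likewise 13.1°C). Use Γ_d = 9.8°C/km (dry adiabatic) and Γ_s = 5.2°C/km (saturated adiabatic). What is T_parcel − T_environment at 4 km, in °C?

Parcel:
  300 → 1900 m (dry, 9.8°C/km): ΔT = -9.8 × 1.6 = -15.68°C → T = -2.58°C
  1900 → 4000 m (saturated, 5.2°C/km): ΔT = -5.2 × 2.1 = -10.92°C → T = -13.5°C
Environment:
  300 → 4000 m (environment, 7°C/km): ΔT = -7 × 3.7 = -25.9°C → T = -12.8°C
T_parcel − T_env = -13.5 − (-12.8) = -0.7°C

-0.7°C (parcel cooler than environment)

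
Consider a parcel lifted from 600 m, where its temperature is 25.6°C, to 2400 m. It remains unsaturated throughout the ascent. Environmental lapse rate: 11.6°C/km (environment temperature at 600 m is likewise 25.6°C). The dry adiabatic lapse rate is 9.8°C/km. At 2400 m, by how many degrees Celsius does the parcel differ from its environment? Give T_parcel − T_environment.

+3.24°C (parcel warmer than environment)

Parcel:
  600–2400 m, dry: Δz = 1.8 km ⇒ ΔT = -17.64°C; T = 7.96°C
Environment:
  600–2400 m, environment: Δz = 1.8 km ⇒ ΔT = -20.88°C; T = 4.72°C
T_parcel − T_env = 7.96 − 4.72 = +3.24°C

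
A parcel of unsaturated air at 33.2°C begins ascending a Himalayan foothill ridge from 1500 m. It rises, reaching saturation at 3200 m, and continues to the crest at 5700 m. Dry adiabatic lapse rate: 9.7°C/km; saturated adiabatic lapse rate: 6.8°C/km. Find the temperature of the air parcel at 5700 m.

Dry to 3200 m: -9.7 × 1.7 km = -16.49°C, so T = 16.71°C.
Saturated to 5700 m: -6.8 × 2.5 km = -17°C, so T = -0.29°C.

-0.29°C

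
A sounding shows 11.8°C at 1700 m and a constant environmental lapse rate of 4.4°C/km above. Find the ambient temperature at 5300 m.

1700–5300 m, environmental: Δz = 3.6 km ⇒ ΔT = -15.84°C; T = -4.04°C

-4.04°C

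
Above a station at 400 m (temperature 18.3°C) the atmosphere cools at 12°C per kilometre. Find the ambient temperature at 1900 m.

0.3°C

From 400 m to 1900 m (environmental): cools by 12 × 1.5 = 18°C, giving 0.3°C.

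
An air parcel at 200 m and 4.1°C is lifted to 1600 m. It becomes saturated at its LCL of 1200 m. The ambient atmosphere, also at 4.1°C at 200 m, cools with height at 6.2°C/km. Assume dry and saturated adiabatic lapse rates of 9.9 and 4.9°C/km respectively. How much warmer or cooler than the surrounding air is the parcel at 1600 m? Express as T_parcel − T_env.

Parcel:
  200 → 1200 m (dry, 9.9°C/km): ΔT = -9.9 × 1 = -9.9°C → T = -5.8°C
  1200 → 1600 m (saturated, 4.9°C/km): ΔT = -4.9 × 0.4 = -1.96°C → T = -7.76°C
Environment:
  200 → 1600 m (environment, 6.2°C/km): ΔT = -6.2 × 1.4 = -8.68°C → T = -4.58°C
T_parcel − T_env = -7.76 − (-4.58) = -3.18°C

-3.18°C (parcel cooler than environment)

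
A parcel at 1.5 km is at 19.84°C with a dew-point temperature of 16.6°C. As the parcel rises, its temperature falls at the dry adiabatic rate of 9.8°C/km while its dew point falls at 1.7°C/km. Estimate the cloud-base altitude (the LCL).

T and T_d converge at 9.8 − 1.7 = 8.1°C per km
Height above start = (19.84 − 16.6) / 8.1 = 0.4 km
LCL altitude = 1500 m + 400 m = 1900 m

1.9 km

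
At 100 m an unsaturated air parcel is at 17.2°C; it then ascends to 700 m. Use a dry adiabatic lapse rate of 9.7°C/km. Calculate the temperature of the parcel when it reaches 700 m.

Dry adiabatic to 700 m: -9.7 × 0.6 km = -5.82°C, so T = 11.38°C.

11.38°C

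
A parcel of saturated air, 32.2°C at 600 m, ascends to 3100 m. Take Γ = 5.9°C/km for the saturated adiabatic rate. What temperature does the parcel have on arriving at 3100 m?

17.45°C

From 600 m to 3100 m (saturated adiabatic): cools by 5.9 × 2.5 = 14.75°C, giving 17.45°C.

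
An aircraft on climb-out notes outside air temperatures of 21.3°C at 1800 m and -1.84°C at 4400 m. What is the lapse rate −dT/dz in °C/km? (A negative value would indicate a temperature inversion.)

Γ = −ΔT/Δz = (21.3 − (-1.84)) / (4400 − 1800) m
  = 23.14°C / 2.6 km = 8.9°C/km

8.9°C/km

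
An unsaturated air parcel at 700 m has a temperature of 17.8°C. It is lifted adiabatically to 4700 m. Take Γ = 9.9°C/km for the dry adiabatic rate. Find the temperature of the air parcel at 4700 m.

700–4700 m, dry adiabatic: Δz = 4 km ⇒ ΔT = -39.6°C; T = -21.8°C

-21.8°C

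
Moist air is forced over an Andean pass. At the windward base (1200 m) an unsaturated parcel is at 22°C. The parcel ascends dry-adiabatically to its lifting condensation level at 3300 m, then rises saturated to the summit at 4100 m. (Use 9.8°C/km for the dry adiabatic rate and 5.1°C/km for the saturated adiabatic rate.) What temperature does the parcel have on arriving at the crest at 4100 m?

1200 → 3300 m (dry, 9.8°C/km): ΔT = -9.8 × 2.1 = -20.58°C → T = 1.42°C
3300 → 4100 m (saturated, 5.1°C/km): ΔT = -5.1 × 0.8 = -4.08°C → T = -2.66°C

-2.66°C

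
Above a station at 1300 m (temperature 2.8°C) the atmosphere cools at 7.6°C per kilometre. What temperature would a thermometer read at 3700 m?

1300 → 3700 m (environmental, 7.6°C/km): ΔT = -7.6 × 2.4 = -18.24°C → T = -15.44°C

-15.44°C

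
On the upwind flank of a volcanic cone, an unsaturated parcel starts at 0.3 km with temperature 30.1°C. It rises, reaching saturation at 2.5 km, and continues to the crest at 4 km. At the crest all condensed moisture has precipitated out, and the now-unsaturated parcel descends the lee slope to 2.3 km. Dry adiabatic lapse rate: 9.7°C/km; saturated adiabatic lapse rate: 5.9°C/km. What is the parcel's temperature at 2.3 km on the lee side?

300–2500 m, dry: Δz = 2.2 km ⇒ ΔT = -21.34°C; T = 8.76°C
2500–4000 m, saturated: Δz = 1.5 km ⇒ ΔT = -8.85°C; T = -0.09°C
4000–2300 m, dry descent: Δz = 1.7 km ⇒ ΔT = +16.49°C; T = 16.4°C

16.4°C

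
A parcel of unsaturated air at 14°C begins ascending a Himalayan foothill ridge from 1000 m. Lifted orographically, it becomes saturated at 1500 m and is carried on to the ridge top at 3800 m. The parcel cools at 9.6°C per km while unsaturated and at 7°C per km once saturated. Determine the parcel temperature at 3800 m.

-6.9°C

Dry to 1500 m: -9.6 × 0.5 km = -4.8°C, so T = 9.2°C.
Saturated to 3800 m: -7 × 2.3 km = -16.1°C, so T = -6.9°C.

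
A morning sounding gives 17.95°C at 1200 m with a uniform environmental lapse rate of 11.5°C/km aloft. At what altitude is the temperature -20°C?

Height above start = (17.95 − (-20)) / 11.5 = 3.3 km
Altitude = 1200 m + 3300 m = 4500 m

4500 m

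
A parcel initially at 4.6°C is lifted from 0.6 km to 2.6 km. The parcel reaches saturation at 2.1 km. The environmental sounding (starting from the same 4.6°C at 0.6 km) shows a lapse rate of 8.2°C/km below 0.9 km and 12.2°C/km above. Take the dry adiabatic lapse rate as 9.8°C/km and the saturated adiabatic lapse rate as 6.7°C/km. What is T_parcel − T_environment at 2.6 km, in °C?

Parcel:
  Dry to 2100 m: -9.8 × 1.5 km = -14.7°C, so T = -10.1°C.
  Saturated to 2600 m: -6.7 × 0.5 km = -3.35°C, so T = -13.45°C.
Environment:
  Environment, lower layer to 900 m: -8.2 × 0.3 km = -2.46°C, so T = 2.14°C.
  Environment, upper layer to 2600 m: -12.2 × 1.7 km = -20.74°C, so T = -18.6°C.
T_parcel − T_env = -13.45 − (-18.6) = +5.15°C

+5.15°C (parcel warmer than environment)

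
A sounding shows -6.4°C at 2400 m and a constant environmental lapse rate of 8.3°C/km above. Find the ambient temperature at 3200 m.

Environmental to 3200 m: -8.3 × 0.8 km = -6.64°C, so T = -13.04°C.

-13.04°C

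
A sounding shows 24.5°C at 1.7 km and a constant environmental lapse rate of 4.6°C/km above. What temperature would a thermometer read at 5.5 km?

7.02°C

1700 → 5500 m (environmental, 4.6°C/km): ΔT = -4.6 × 3.8 = -17.48°C → T = 7.02°C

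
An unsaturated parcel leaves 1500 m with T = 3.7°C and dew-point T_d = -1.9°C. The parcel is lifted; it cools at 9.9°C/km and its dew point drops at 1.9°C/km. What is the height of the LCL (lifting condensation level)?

T and T_d converge at 9.9 − 1.9 = 8°C per km
Height above start = (3.7 − (-1.9)) / 8 = 0.7 km
LCL altitude = 1500 m + 700 m = 2200 m

2200 m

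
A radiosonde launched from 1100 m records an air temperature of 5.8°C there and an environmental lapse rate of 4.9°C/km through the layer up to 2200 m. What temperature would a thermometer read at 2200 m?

From 1100 m to 2200 m (environmental): cools by 4.9 × 1.1 = 5.39°C, giving 0.41°C.

0.41°C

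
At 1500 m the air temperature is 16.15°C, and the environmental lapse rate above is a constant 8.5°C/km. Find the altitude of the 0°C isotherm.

3400 m

Height above start = (16.15 − 0) / 8.5 = 1.9 km
Altitude = 1500 m + 1900 m = 3400 m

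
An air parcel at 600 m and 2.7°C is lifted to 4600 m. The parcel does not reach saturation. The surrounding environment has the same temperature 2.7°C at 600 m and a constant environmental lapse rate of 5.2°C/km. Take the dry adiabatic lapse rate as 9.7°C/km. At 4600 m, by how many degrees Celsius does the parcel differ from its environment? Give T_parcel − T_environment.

Parcel:
  From 600 m to 4600 m (dry): cools by 9.7 × 4 = 38.8°C, giving -36.1°C.
Environment:
  From 600 m to 4600 m (environment): cools by 5.2 × 4 = 20.8°C, giving -18.1°C.
T_parcel − T_env = -36.1 − (-18.1) = -18°C

-18°C (parcel cooler than environment)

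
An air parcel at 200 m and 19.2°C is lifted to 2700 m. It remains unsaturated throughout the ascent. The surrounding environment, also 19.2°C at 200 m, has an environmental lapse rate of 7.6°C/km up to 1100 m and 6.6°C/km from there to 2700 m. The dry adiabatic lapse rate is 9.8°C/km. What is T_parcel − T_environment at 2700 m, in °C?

-7.1°C (parcel cooler than environment)

Parcel:
  200 → 2700 m (dry, 9.8°C/km): ΔT = -9.8 × 2.5 = -24.5°C → T = -5.3°C
Environment:
  200 → 1100 m (environment, lower layer, 7.6°C/km): ΔT = -7.6 × 0.9 = -6.84°C → T = 12.36°C
  1100 → 2700 m (environment, upper layer, 6.6°C/km): ΔT = -6.6 × 1.6 = -10.56°C → T = 1.8°C
T_parcel − T_env = -5.3 − 1.8 = -7.1°C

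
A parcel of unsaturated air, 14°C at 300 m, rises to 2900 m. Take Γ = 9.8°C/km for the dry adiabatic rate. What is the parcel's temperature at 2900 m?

-11.48°C

300 → 2900 m (dry adiabatic, 9.8°C/km): ΔT = -9.8 × 2.6 = -25.48°C → T = -11.48°C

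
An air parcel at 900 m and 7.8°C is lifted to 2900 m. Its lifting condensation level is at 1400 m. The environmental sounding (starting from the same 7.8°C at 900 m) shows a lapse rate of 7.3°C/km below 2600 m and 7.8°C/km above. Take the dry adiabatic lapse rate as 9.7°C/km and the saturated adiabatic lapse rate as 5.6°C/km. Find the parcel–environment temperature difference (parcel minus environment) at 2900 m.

Parcel:
  900–1400 m, dry: Δz = 0.5 km ⇒ ΔT = -4.85°C; T = 2.95°C
  1400–2900 m, saturated: Δz = 1.5 km ⇒ ΔT = -8.4°C; T = -5.45°C
Environment:
  900–2600 m, environment, lower layer: Δz = 1.7 km ⇒ ΔT = -12.41°C; T = -4.61°C
  2600–2900 m, environment, upper layer: Δz = 0.3 km ⇒ ΔT = -2.34°C; T = -6.95°C
T_parcel − T_env = -5.45 − (-6.95) = +1.5°C

+1.5°C (parcel warmer than environment)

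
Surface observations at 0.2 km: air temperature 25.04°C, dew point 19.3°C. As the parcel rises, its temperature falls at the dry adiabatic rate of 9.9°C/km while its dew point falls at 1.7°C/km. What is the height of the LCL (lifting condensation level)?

0.9 km

T and T_d converge at 9.9 − 1.7 = 8.2°C per km
Height above start = (25.04 − 19.3) / 8.2 = 0.7 km
LCL altitude = 200 m + 700 m = 900 m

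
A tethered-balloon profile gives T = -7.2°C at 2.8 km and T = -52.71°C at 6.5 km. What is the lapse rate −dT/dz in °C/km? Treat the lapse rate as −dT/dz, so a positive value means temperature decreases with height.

Γ = −ΔT/Δz = (-7.2 − (-52.71)) / (6500 − 2800) m
  = 45.51°C / 3.7 km = 12.3°C/km

12.3°C/km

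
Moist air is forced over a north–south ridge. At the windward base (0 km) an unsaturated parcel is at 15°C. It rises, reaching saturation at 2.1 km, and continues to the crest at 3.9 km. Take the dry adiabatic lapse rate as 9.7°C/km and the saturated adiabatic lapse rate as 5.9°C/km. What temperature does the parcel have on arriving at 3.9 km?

-15.99°C

Dry to 2100 m: -9.7 × 2.1 km = -20.37°C, so T = -5.37°C.
Saturated to 3900 m: -5.9 × 1.8 km = -10.62°C, so T = -15.99°C.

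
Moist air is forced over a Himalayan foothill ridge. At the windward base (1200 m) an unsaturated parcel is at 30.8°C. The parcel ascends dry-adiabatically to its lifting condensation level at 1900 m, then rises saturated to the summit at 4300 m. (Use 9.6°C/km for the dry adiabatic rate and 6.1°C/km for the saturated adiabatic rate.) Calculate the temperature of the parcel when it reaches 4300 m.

1200–1900 m, dry: Δz = 0.7 km ⇒ ΔT = -6.72°C; T = 24.08°C
1900–4300 m, saturated: Δz = 2.4 km ⇒ ΔT = -14.64°C; T = 9.44°C

9.44°C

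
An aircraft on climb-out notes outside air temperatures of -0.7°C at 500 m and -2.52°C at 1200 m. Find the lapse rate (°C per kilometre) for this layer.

Γ = −ΔT/Δz = (-0.7 − (-2.52)) / (1200 − 500) m
  = 1.82°C / 0.7 km = 2.6°C/km

2.6°C/km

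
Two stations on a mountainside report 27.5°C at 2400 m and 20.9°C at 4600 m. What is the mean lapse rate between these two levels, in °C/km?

Γ = −ΔT/Δz = (27.5 − 20.9) / (4600 − 2400) m
  = 6.6°C / 2.2 km = 3°C/km

3°C/km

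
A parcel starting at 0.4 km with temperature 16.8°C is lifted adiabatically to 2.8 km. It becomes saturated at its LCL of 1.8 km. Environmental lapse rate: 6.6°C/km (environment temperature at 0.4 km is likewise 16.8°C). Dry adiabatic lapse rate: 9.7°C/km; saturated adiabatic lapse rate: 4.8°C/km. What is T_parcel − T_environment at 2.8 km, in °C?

-2.54°C (parcel cooler than environment)

Parcel:
  400–1800 m, dry: Δz = 1.4 km ⇒ ΔT = -13.58°C; T = 3.22°C
  1800–2800 m, saturated: Δz = 1 km ⇒ ΔT = -4.8°C; T = -1.58°C
Environment:
  400–2800 m, environment: Δz = 2.4 km ⇒ ΔT = -15.84°C; T = 0.96°C
T_parcel − T_env = -1.58 − 0.96 = -2.54°C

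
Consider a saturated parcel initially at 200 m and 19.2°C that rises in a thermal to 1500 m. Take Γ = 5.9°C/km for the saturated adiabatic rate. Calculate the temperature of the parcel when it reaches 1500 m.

11.53°C

From 200 m to 1500 m (saturated adiabatic): cools by 5.9 × 1.3 = 7.67°C, giving 11.53°C.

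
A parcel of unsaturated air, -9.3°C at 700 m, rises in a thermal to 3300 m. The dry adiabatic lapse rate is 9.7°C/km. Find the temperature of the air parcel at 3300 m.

700–3300 m, dry adiabatic: Δz = 2.6 km ⇒ ΔT = -25.22°C; T = -34.52°C

-34.52°C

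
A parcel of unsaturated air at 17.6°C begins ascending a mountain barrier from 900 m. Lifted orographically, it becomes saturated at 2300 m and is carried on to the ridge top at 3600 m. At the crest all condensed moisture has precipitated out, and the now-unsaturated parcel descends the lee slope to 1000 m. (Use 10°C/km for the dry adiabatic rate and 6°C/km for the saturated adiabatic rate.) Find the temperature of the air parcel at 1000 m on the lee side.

900–2300 m, dry: Δz = 1.4 km ⇒ ΔT = -14°C; T = 3.6°C
2300–3600 m, saturated: Δz = 1.3 km ⇒ ΔT = -7.8°C; T = -4.2°C
3600–1000 m, dry descent: Δz = 2.6 km ⇒ ΔT = +26°C; T = 21.8°C

21.8°C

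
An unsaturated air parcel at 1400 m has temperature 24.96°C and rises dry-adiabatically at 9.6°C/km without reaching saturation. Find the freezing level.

4000 m

Height above start = (24.96 − 0) / 9.6 = 2.6 km
Altitude = 1400 m + 2600 m = 4000 m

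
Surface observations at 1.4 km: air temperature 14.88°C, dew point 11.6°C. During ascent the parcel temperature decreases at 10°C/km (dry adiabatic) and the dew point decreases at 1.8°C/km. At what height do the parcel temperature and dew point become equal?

T and T_d converge at 10 − 1.8 = 8.2°C per km
Height above start = (14.88 − 11.6) / 8.2 = 0.4 km
LCL altitude = 1400 m + 400 m = 1800 m

1.8 km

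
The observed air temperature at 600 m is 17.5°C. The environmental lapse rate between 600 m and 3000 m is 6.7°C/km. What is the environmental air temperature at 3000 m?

600–3000 m, environmental: Δz = 2.4 km ⇒ ΔT = -16.08°C; T = 1.42°C

1.42°C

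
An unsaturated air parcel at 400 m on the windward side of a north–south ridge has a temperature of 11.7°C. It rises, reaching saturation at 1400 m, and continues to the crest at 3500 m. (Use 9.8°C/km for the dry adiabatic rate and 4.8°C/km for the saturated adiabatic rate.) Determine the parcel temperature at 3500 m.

400–1400 m, dry: Δz = 1 km ⇒ ΔT = -9.8°C; T = 1.9°C
1400–3500 m, saturated: Δz = 2.1 km ⇒ ΔT = -10.08°C; T = -8.18°C

-8.18°C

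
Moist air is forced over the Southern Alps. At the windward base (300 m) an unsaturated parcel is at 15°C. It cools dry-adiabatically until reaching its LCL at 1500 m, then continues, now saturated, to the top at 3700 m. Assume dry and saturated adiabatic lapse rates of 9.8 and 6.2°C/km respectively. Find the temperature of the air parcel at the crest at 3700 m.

300 → 1500 m (dry, 9.8°C/km): ΔT = -9.8 × 1.2 = -11.76°C → T = 3.24°C
1500 → 3700 m (saturated, 6.2°C/km): ΔT = -6.2 × 2.2 = -13.64°C → T = -10.4°C

-10.4°C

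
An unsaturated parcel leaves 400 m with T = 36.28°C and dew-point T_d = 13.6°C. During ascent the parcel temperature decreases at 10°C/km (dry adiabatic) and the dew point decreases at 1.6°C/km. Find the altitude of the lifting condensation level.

3100 m

T and T_d converge at 10 − 1.6 = 8.4°C per km
Height above start = (36.28 − 13.6) / 8.4 = 2.7 km
LCL altitude = 400 m + 2700 m = 3100 m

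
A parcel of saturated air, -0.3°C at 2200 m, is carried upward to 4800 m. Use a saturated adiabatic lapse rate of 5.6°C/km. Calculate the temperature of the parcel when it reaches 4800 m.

Saturated adiabatic to 4800 m: -5.6 × 2.6 km = -14.56°C, so T = -14.86°C.

-14.86°C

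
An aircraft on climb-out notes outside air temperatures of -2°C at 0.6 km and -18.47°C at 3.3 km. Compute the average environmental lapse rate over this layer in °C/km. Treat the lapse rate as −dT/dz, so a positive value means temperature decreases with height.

6.1°C/km

Γ = −ΔT/Δz = (-2 − (-18.47)) / (3300 − 600) m
  = 16.47°C / 2.7 km = 6.1°C/km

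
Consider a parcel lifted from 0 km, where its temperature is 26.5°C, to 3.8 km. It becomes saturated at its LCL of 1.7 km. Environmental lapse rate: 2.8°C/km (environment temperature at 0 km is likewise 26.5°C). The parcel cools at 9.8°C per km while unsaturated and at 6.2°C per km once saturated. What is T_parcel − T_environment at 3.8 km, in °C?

Parcel:
  From 0 m to 1700 m (dry): cools by 9.8 × 1.7 = 16.66°C, giving 9.84°C.
  From 1700 m to 3800 m (saturated): cools by 6.2 × 2.1 = 13.02°C, giving -3.18°C.
Environment:
  From 0 m to 3800 m (environment): cools by 2.8 × 3.8 = 10.64°C, giving 15.86°C.
T_parcel − T_env = -3.18 − 15.86 = -19.04°C

-19.04°C (parcel cooler than environment)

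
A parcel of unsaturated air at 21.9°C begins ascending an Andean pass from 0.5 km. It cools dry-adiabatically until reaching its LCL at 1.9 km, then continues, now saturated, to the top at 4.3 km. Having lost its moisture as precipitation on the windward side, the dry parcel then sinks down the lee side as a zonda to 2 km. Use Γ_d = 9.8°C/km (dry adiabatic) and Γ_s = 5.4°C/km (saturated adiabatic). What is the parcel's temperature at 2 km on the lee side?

17.76°C

500 → 1900 m (dry, 9.8°C/km): ΔT = -9.8 × 1.4 = -13.72°C → T = 8.18°C
1900 → 4300 m (saturated, 5.4°C/km): ΔT = -5.4 × 2.4 = -12.96°C → T = -4.78°C
4300 → 2000 m (dry descent, 9.8°C/km): ΔT = +9.8 × 2.3 = +22.54°C → T = 17.76°C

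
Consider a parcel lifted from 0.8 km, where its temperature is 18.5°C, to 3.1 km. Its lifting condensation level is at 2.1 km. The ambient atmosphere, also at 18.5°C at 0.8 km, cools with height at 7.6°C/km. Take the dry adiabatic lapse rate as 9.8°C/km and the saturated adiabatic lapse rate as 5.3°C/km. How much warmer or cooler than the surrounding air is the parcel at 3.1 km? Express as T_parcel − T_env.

-0.56°C (parcel cooler than environment)

Parcel:
  800–2100 m, dry: Δz = 1.3 km ⇒ ΔT = -12.74°C; T = 5.76°C
  2100–3100 m, saturated: Δz = 1 km ⇒ ΔT = -5.3°C; T = 0.46°C
Environment:
  800–3100 m, environment: Δz = 2.3 km ⇒ ΔT = -17.48°C; T = 1.02°C
T_parcel − T_env = 0.46 − 1.02 = -0.56°C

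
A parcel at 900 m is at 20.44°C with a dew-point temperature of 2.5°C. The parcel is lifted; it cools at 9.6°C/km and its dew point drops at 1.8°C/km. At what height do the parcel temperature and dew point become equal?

T and T_d converge at 9.6 − 1.8 = 7.8°C per km
Height above start = (20.44 − 2.5) / 7.8 = 2.3 km
LCL altitude = 900 m + 2300 m = 3200 m

3200 m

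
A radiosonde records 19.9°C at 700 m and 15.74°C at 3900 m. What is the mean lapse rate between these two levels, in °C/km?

1.3°C/km

Γ = −ΔT/Δz = (19.9 − 15.74) / (3900 − 700) m
  = 4.16°C / 3.2 km = 1.3°C/km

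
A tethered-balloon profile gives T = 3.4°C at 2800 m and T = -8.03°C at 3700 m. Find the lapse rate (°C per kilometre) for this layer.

Γ = −ΔT/Δz = (3.4 − (-8.03)) / (3700 − 2800) m
  = 11.43°C / 0.9 km = 12.7°C/km

12.7°C/km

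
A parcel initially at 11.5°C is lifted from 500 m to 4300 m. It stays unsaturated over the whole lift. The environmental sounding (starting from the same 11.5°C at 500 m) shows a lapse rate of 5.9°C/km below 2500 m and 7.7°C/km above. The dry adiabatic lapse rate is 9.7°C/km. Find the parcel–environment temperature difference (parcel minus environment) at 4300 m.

Parcel:
  From 500 m to 4300 m (dry): cools by 9.7 × 3.8 = 36.86°C, giving -25.36°C.
Environment:
  From 500 m to 2500 m (environment, lower layer): cools by 5.9 × 2 = 11.8°C, giving -0.3°C.
  From 2500 m to 4300 m (environment, upper layer): cools by 7.7 × 1.8 = 13.86°C, giving -14.16°C.
T_parcel − T_env = -25.36 − (-14.16) = -11.2°C

-11.2°C (parcel cooler than environment)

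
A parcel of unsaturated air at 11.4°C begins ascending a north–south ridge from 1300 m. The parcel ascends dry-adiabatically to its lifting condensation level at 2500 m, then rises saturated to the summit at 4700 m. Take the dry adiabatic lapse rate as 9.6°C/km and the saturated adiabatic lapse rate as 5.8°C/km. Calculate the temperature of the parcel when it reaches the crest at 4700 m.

-12.88°C

Dry to 2500 m: -9.6 × 1.2 km = -11.52°C, so T = -0.12°C.
Saturated to 4700 m: -5.8 × 2.2 km = -12.76°C, so T = -12.88°C.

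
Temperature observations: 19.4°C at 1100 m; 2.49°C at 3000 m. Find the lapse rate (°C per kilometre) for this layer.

Γ = −ΔT/Δz = (19.4 − 2.49) / (3000 − 1100) m
  = 16.91°C / 1.9 km = 8.9°C/km

8.9°C/km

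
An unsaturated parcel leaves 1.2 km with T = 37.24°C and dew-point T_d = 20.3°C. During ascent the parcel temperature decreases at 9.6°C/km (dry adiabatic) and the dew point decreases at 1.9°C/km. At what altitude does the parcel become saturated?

T and T_d converge at 9.6 − 1.9 = 7.7°C per km
Height above start = (37.24 − 20.3) / 7.7 = 2.2 km
LCL altitude = 1200 m + 2200 m = 3400 m

3.4 km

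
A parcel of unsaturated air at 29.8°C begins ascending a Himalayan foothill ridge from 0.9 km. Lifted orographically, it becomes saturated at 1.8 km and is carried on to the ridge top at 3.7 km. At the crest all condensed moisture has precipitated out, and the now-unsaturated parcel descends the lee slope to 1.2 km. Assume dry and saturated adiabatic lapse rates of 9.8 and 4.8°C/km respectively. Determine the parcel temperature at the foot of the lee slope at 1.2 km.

36.36°C

900–1800 m, dry: Δz = 0.9 km ⇒ ΔT = -8.82°C; T = 20.98°C
1800–3700 m, saturated: Δz = 1.9 km ⇒ ΔT = -9.12°C; T = 11.86°C
3700–1200 m, dry descent: Δz = 2.5 km ⇒ ΔT = +24.5°C; T = 36.36°C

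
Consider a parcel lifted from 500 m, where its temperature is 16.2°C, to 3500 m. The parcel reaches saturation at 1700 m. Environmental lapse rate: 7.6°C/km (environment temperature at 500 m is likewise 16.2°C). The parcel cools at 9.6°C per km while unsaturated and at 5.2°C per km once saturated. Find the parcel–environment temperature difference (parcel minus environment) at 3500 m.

Parcel:
  500–1700 m, dry: Δz = 1.2 km ⇒ ΔT = -11.52°C; T = 4.68°C
  1700–3500 m, saturated: Δz = 1.8 km ⇒ ΔT = -9.36°C; T = -4.68°C
Environment:
  500–3500 m, environment: Δz = 3 km ⇒ ΔT = -22.8°C; T = -6.6°C
T_parcel − T_env = -4.68 − (-6.6) = +1.92°C

+1.92°C (parcel warmer than environment)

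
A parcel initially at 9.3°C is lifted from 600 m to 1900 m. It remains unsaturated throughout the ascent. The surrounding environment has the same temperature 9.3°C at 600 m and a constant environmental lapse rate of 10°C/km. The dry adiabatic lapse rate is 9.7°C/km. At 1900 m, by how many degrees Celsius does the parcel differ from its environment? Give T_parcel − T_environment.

+0.39°C (parcel warmer than environment)

Parcel:
  Dry to 1900 m: -9.7 × 1.3 km = -12.61°C, so T = -3.31°C.
Environment:
  Environment to 1900 m: -10 × 1.3 km = -13°C, so T = -3.7°C.
T_parcel − T_env = -3.31 − (-3.7) = +0.39°C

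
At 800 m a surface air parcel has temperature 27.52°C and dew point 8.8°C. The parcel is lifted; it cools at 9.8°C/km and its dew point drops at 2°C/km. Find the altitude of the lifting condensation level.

T and T_d converge at 9.8 − 2 = 7.8°C per km
Height above start = (27.52 − 8.8) / 7.8 = 2.4 km
LCL altitude = 800 m + 2400 m = 3200 m

3200 m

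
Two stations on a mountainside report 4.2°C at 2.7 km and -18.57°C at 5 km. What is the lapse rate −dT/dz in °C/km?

9.9°C/km

Γ = −ΔT/Δz = (4.2 − (-18.57)) / (5000 − 2700) m
  = 22.77°C / 2.3 km = 9.9°C/km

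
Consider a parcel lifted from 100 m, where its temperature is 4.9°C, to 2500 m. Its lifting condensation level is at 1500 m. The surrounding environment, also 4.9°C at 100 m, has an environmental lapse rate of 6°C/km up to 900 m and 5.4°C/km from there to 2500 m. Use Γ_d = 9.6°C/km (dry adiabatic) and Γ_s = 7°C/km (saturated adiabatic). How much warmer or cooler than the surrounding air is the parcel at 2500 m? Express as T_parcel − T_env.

Parcel:
  Dry to 1500 m: -9.6 × 1.4 km = -13.44°C, so T = -8.54°C.
  Saturated to 2500 m: -7 × 1 km = -7°C, so T = -15.54°C.
Environment:
  Environment, lower layer to 900 m: -6 × 0.8 km = -4.8°C, so T = 0.1°C.
  Environment, upper layer to 2500 m: -5.4 × 1.6 km = -8.64°C, so T = -8.54°C.
T_parcel − T_env = -15.54 − (-8.54) = -7°C

-7°C (parcel cooler than environment)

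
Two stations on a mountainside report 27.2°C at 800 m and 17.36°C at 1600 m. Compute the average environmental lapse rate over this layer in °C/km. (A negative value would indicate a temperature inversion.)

12.3°C/km

Γ = −ΔT/Δz = (27.2 − 17.36) / (1600 − 800) m
  = 9.84°C / 0.8 km = 12.3°C/km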